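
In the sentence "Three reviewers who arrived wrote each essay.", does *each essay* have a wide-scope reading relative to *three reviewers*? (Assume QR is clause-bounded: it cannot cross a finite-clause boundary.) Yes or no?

Yes

The relative clause *who arrived* modifies *three reviewers*, but *each essay* is not inside that relative clause — it is an argument of the matrix verb.
Since no island is crossed, the inverse ordering is licensed alongside surface scope.
The sentence is scopally ambiguous between *three reviewers* > *each essay* and *each essay* > *three reviewers*.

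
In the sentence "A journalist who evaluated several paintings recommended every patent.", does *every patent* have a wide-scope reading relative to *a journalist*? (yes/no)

Yes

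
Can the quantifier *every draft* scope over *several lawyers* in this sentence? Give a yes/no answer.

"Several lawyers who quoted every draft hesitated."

The target quantifier *every draft* is part of the relative clause *who quoted every draft*.
QR out of a relative clause is ruled out by the relative-clause island constraint.
*every draft* is confined to the island and cannot take scope over *several lawyers*.

No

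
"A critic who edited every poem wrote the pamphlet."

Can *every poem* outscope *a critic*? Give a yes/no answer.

No

The target quantifier *every poem* is part of the relative clause *who edited every poem*.
QR out of a relative clause is ruled out by the relative-clause island constraint.
There is no licit LF on which *every poem* c-commands *a critic*.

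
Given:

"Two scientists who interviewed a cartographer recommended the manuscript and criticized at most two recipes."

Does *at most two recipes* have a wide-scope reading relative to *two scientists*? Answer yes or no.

*at most two recipes* is embedded in one conjunct of the coordinate structure (*criticized at most two recipes*).
Asymmetric QR out of one conjunct violates the Coordinate Structure Constraint.
So the wide-scope reading for *at most two recipes* is blocked.

No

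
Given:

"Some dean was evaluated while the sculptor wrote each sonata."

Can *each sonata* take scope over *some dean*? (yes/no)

No

The DP *each sonata* is contained in the adjunct clause *while the sculptor wrote each sonata*.
The adjunct-island constraint bars QR out of an adverbial clause.
Hence only narrow scope for *each sonata* (under *some dean*) survives.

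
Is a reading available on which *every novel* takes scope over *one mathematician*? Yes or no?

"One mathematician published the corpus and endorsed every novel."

*every novel* sits inside one conjunct of the coordinate structure (*endorsed every novel*).
Coordinate structures are islands for non-across-the-board movement, QR included.
There is no licit LF on which *every novel* c-commands *one mathematician*.

No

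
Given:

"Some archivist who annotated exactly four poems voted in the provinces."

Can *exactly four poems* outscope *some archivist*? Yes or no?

No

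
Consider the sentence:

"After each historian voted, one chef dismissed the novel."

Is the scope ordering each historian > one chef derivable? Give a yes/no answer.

*each historian* is embedded in the adjunct clause *after each historian voted*.
Since the clause is an adjunct (not a complement), the Adjunct Condition blocks QR across its edge.
There is no licit LF on which *each historian* c-commands *one chef*.

No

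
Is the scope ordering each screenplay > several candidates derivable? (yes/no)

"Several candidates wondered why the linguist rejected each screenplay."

No

*each screenplay* occurs within the embedded question *why the linguist rejected each screenplay*.
QR across an interrogative CP boundary is ruled out as a wh-island violation.
So *each screenplay* cannot raise to a position above *several candidates*.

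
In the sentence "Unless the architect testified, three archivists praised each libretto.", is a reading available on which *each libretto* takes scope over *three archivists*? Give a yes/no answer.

The adjunct clause does not contain *each libretto*, which is the matrix object.
QR within a single clause is free, so the lower quantifier may take scope over the higher one.

Yes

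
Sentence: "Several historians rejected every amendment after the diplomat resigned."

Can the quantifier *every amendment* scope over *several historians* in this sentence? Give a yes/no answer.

Yes

Although there is an adjunct clause, *every amendment* is in the main clause, not inside the adjunct.
With no island boundary between them, the object can take inverse scope over the subject via ordinary QR within the clause.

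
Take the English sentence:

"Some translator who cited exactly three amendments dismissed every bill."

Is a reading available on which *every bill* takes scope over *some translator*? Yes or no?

Yes

Although the sentence contains a relative clause (*who cited exactly three amendments*), *every bill* is outside it, in the matrix VP.
Since no island is crossed, the inverse ordering is licensed alongside surface scope.
Both orderings are possible: *some translator* > *every bill* and *every bill* > *some translator*.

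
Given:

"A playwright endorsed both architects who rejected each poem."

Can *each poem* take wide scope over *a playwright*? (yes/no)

The DP *each poem* is contained in the relative clause *who rejected each poem* modifying *both architects*.
Quantifiers inside a relative clause are trapped there; the RC boundary blocks QR.
*each poem* is confined to the island and cannot take scope over *a playwright*.

No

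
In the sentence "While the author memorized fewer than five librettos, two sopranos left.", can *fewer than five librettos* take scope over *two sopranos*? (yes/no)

No

*fewer than five librettos* occurs within the adjunct clause *while the author memorized fewer than five librettos*.
Adverbial clauses are not L-marked, so they are barriers for QR — the quantifier cannot escape the adjunct.
*fewer than five librettos* > *two sopranos* would require crossing that boundary, which is illicit.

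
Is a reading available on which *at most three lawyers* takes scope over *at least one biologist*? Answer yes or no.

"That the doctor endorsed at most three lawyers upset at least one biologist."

No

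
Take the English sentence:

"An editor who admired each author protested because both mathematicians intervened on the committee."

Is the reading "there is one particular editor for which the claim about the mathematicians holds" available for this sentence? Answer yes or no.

The described interpretation is the *an editor* > *both mathematicians* scoping.
Nothing needs to raise for *an editor* > *both mathematicians*, so no island constraint is at stake.

Yes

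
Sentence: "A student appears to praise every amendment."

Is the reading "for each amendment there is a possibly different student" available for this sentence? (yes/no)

Yes

The described interpretation is the *every amendment* > *a student* scoping.
*every amendment* is inside a raising infinitive, which is transparent to QR (no CP barrier), so it behaves as a matrix argument.
Ordinary QR to a clause-peripheral position gives the wide-scope LF for the lower DP.
Both orderings are possible: *a student* > *every amendment* and *every amendment* > *a student*.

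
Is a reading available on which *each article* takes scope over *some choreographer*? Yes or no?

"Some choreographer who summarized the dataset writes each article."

Yes

*each article* is a matrix argument; only *some choreographer* is modified by the relative clause *who summarized the dataset*, so the RC island is irrelevant to the target quantifier.
Clause-internal QR can adjoin the lower DP above the subject, yielding the inverse reading.
So *each article* > *some choreographer* is among the available readings.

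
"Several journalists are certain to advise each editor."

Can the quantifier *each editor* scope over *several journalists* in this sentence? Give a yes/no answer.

Yes

Raising constructions are monoclausal for scope purposes; *each editor* is not separated from *several journalists* by any island.
No island intervenes, so both surface and inverse scope are derivable.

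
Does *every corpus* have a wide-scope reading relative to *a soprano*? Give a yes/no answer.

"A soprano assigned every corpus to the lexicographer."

Yes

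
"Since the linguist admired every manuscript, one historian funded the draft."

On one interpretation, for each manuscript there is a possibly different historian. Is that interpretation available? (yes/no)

No

The paraphrase describes the scope ordering *every manuscript* > *one historian*.
*every manuscript* occurs within the adjunct clause *since the linguist admired every manuscript*.
Adjuncts are opaque for quantifier raising; a quantifier in an adjunct stays inside it.
So the wide-scope reading for *every manuscript* is blocked.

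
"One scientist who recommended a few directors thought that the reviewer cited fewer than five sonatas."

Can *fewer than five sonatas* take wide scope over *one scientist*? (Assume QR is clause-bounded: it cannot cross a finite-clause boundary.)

No

The target quantifier *fewer than five sonatas* is part of the finite complement clause *that the reviewer cited fewer than five sonatas*.
QR is clause-bounded, so the finite complement is a scope island for the embedded quantifier.
*fewer than five sonatas* > *one scientist* would require crossing that boundary, which is illicit.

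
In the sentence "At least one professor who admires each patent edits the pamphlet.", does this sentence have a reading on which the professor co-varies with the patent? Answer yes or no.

This is the *each patent* > *at least one professor* reading.
The target quantifier *each patent* is part of the relative clause *who admires each patent*.
The relative clause forms an island for QR, so the quantifier is confined to the head noun's restrictor.
Hence only narrow scope for *each patent* (under *at least one professor*) survives.

No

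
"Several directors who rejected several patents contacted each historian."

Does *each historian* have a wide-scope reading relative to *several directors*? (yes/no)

*each historian* sits in the matrix clause, not in the relative clause on *several directors*.
Nothing blocks QR of the lower DP to a position above the higher one, so inverse scope is available.
The sentence is scopally ambiguous between *several directors* > *each historian* and *each historian* > *several directors*.

Yes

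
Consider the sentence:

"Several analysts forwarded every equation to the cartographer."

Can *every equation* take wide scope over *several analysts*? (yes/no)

Yes

*every equation* and *several analysts* are in the same minimal clause.
Clause-internal QR can adjoin the lower DP above the subject, yielding the inverse reading.
The sentence is scopally ambiguous between *several analysts* > *every equation* and *every equation* > *several analysts*.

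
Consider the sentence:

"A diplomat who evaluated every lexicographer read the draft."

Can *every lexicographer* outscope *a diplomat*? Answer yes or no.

*every lexicographer* is embedded in the relative clause *who evaluated every lexicographer*.
Relative clauses are scope islands: a quantifier cannot QR out of a relative clause to take scope in the matrix clause.
*every lexicographer* is confined to the island and cannot take scope over *a diplomat*.

No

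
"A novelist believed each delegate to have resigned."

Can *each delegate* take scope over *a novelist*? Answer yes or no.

Yes

ECM infinitives lack a CP barrier, so *each delegate* can QR over the matrix subject *a novelist*.
Nothing blocks QR of the lower DP to a position above the higher one, so inverse scope is available.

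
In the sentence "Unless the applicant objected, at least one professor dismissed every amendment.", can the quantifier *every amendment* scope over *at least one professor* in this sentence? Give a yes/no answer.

Yes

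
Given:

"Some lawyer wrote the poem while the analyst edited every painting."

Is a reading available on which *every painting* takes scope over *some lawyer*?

*every painting* is embedded in the adjunct clause *while the analyst edited every painting*.
Scope out of an adjunct clause is unavailable: QR respects the adjunct-island constraint.
There is no licit LF on which *every painting* c-commands *some lawyer*.

No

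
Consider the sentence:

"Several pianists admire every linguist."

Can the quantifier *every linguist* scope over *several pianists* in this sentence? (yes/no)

Yes

*every linguist* and *several pianists* are in the same minimal clause.
Nothing blocks QR of the lower DP to a position above the higher one, so inverse scope is available.
So *every linguist* > *several pianists* is among the available readings.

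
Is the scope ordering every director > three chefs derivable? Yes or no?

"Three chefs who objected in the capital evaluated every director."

Yes

*every director* is a matrix argument; only *three chefs* is modified by the relative clause *who objected in the capital*, so the RC island is irrelevant to the target quantifier.
Ordinary QR to a clause-peripheral position gives the wide-scope LF for the lower DP.
The sentence is scopally ambiguous between *three chefs* > *every director* and *every director* > *three chefs*.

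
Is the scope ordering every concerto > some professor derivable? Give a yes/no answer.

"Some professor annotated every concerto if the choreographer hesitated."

The adjunct island is irrelevant here — *every concerto* and *some professor* are both in the matrix clause.
No island intervenes, so both surface and inverse scope are derivable.

Yes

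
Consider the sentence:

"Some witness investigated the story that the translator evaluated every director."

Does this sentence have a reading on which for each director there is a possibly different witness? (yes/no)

No

This is the *every director* > *some witness* reading.
*every director* occurs within the complex NP *the story that the translator evaluated every director*.
The Complex NP Constraint bars QR out of the complement clause of a noun.
The inverse ordering *every director* > *some witness* is therefore underivable.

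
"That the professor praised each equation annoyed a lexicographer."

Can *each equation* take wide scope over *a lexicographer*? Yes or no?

No

*each equation* is embedded in the sentential subject *that the professor praised each equation*.
Clausal subjects are scope islands; QR from inside the subject into the matrix is barred.
*each equation* > *a lexicographer* would require crossing that boundary, which is illicit.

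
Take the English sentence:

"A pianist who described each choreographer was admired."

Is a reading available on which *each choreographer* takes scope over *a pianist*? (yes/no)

No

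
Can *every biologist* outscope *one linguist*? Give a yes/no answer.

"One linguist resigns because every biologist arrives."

No

*every biologist* sits inside the adjunct clause *because every biologist arrives*.
Scope out of an adjunct clause is unavailable: QR respects the adjunct-island constraint.
So the wide-scope reading for *every biologist* is blocked.
(Only the surface reading survives: one fixed linguist with respect to all the relevant biologists.)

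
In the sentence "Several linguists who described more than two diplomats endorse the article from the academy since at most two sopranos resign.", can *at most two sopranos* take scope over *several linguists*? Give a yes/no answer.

The target quantifier *at most two sopranos* is part of the adjunct clause *since at most two sopranos resign*.
The adjunct-island constraint bars QR out of an adverbial clause.
So *at most two sopranos* cannot raise to a position above *several linguists*.

No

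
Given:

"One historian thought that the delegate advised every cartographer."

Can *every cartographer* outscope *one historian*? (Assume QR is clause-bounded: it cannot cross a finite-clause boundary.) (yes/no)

No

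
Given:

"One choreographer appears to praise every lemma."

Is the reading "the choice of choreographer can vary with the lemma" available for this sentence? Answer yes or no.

The paraphrase describes the scope ordering *every lemma* > *one choreographer*.
*every lemma* is the object of the infinitival complement of a raising predicate; raising infinitives are transparent for QR, so the two DPs are in effect clausemates.
With no island boundary between them, the object can take inverse scope over the subject via ordinary QR within the clause.

Yes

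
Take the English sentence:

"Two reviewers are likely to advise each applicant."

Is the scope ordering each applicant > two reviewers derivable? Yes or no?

Yes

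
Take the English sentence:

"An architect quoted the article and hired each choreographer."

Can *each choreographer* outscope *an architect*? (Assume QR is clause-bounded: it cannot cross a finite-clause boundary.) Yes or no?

The target quantifier *each choreographer* is part of one conjunct of the coordinate structure (*hired each choreographer*).
Asymmetric QR out of one conjunct violates the Coordinate Structure Constraint.
Hence only narrow scope for *each choreographer* (under *an architect*) survives.

No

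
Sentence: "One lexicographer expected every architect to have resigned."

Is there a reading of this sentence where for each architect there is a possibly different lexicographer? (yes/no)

That reading corresponds to *every architect* > *one lexicographer*.
*every architect* is an ECM subject; ECM complements are not islands, and the embedded quantifier may take matrix scope.
No island intervenes, so both surface and inverse scope are derivable.
So *every architect* > *one lexicographer* is among the available readings.

Yes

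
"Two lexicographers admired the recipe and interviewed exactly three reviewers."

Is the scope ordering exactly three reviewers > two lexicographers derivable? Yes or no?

No

*exactly three reviewers* sits inside one conjunct of the coordinate structure (*interviewed exactly three reviewers*).
Coordinate structures are islands for non-across-the-board movement, QR included.
*exactly three reviewers* is confined to the island and cannot take scope over *two lexicographers*.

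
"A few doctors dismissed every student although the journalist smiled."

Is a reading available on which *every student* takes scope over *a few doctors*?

The adjunct island is irrelevant here — *every student* and *a few doctors* are both in the matrix clause.
Nothing blocks QR of the lower DP to a position above the higher one, so inverse scope is available.
The sentence is scopally ambiguous between *a few doctors* > *every student* and *every student* > *a few doctors*.

Yes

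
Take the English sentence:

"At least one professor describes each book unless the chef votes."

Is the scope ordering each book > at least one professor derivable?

Yes

The adjunct island is irrelevant here — *each book* and *at least one professor* are both in the matrix clause.
Ordinary QR to a clause-peripheral position gives the wide-scope LF for the lower DP.
Both orderings are possible: *at least one professor* > *each book* and *each book* > *at least one professor*.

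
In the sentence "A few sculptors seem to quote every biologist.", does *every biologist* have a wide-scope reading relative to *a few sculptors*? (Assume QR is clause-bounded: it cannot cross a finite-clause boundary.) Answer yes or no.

Yes

The matrix predicate is a raising verb, whose infinitival complement is not a scope island — *every biologist* can QR into the matrix clause.
With no island boundary between them, the object can take inverse scope over the subject via ordinary QR within the clause.
Both orderings are possible: *a few sculptors* > *every biologist* and *every biologist* > *a few sculptors*.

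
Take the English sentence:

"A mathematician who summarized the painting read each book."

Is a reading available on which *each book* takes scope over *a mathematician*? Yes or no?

The relative clause *who summarized the painting* modifies *a mathematician*, but *each book* is not inside that relative clause — it is an argument of the matrix verb.
QR within a single clause is free, so the lower quantifier may take scope over the higher one.
Both orderings are possible: *a mathematician* > *each book* and *each book* > *a mathematician*.

Yes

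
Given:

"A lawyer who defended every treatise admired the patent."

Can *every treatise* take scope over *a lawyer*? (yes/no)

No

The DP *every treatise* is contained in the relative clause *who defended every treatise*.
Relative clauses block scope extraction: QR cannot target a position outside the modified NP.
So *every treatise* cannot raise high enough to outscope *a lawyer*; only the surface ordering *a lawyer* > *every treatise* is available.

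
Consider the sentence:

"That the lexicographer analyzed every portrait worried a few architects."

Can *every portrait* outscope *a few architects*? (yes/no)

The DP *every portrait* is contained in the sentential subject *that the lexicographer analyzed every portrait*.
Sentential subjects are islands: a quantifier inside the subject clause cannot raise over the matrix predicate.
*every portrait* > *a few architects* would require crossing that boundary, which is illicit.

No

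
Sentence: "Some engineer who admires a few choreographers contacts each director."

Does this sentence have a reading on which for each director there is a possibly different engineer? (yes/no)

The paraphrase describes the scope ordering *each director* > *some engineer*.
*each director* sits in the matrix clause, not in the relative clause on *some engineer*.
With no island boundary between them, the object can take inverse scope over the subject via ordinary QR within the clause.
Both orderings are possible: *some engineer* > *each director* and *each director* > *some engineer*.

Yes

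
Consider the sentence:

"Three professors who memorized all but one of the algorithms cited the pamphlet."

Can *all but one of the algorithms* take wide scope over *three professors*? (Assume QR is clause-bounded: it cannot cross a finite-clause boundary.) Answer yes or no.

The target quantifier *all but one of the algorithms* is part of the relative clause *who memorized all but one of the algorithms*.
QR out of a relative clause is ruled out by the relative-clause island constraint.
Hence only narrow scope for *all but one of the algorithms* (under *three professors*) survives.

No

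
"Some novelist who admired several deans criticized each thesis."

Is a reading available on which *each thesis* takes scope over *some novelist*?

Yes

The relative clause *who admired several deans* modifies *some novelist*, but *each thesis* is not inside that relative clause — it is an argument of the matrix verb.
Ordinary QR to a clause-peripheral position gives the wide-scope LF for the lower DP.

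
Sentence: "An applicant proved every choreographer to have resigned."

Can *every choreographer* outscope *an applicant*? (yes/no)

Yes

*every choreographer* is an ECM subject; ECM complements are not islands, and the embedded quantifier may take matrix scope.
Nothing blocks QR of the lower DP to a position above the higher one, so inverse scope is available.
Both orderings are possible: *an applicant* > *every choreographer* and *every choreographer* > *an applicant*.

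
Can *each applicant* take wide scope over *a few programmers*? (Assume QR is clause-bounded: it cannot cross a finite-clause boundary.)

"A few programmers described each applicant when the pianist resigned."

The adjunct clause does not contain *each applicant*, which is the matrix object.
QR within a single clause is free, so the lower quantifier may take scope over the higher one.
So *each applicant* > *a few programmers* is among the available readings.

Yes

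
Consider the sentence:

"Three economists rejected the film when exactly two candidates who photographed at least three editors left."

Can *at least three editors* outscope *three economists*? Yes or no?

No

The DP *at least three editors* is contained in the relative clause *who photographed at least three editors*, which is itself inside the adjunct *when exactly two candidates who photographed at least three editors left*.
Two island boundaries intervene — the relative clause and the adjunct. Either alone would block QR.
So the wide-scope reading for *at least three editors* is blocked.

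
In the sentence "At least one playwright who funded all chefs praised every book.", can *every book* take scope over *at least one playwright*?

Yes

*every book* is a matrix argument; only *at least one playwright* is modified by the relative clause *who funded all chefs*, so the RC island is irrelevant to the target quantifier.
Since no island is crossed, the inverse ordering is licensed alongside surface scope.
The sentence is scopally ambiguous between *at least one playwright* > *every book* and *every book* > *at least one playwright*.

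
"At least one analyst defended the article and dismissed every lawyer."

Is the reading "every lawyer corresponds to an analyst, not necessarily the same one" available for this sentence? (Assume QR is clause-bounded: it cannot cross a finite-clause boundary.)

No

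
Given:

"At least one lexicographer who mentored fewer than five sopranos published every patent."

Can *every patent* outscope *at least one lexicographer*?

Yes

*every patent* is a matrix argument; only *at least one lexicographer* is modified by the relative clause *who mentored fewer than five sopranos*, so the RC island is irrelevant to the target quantifier.
With no island boundary between them, the object can take inverse scope over the subject via ordinary QR within the clause.
The sentence is scopally ambiguous between *at least one lexicographer* > *every patent* and *every patent* > *at least one lexicographer*.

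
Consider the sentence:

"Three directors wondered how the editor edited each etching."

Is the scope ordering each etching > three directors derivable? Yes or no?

*each etching* is embedded in the embedded question *how the editor edited each etching*.
The wh-island constraint blocks QR out of an embedded interrogative.
*each etching* is confined to the island and cannot take scope over *three directors*.

No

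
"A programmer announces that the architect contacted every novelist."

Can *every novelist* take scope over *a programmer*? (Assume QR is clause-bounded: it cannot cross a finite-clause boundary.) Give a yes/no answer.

Structurally, *every novelist* is inside the finite complement clause *that the architect contacted every novelist*.
Given the clause-boundedness assumption, QR cannot cross the finite CP into the matrix.
So *every novelist* cannot raise high enough to outscope *a programmer*; only the surface ordering *a programmer* > *every novelist* is available.

No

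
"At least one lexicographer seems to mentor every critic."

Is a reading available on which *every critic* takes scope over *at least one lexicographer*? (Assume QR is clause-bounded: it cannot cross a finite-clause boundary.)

Yes

Infinitival complements of raising predicates do not block QR; *every critic* and *at least one lexicographer* are effectively clausemates.
No island intervenes, so both surface and inverse scope are derivable.
So *every critic* > *at least one lexicographer* is among the available readings.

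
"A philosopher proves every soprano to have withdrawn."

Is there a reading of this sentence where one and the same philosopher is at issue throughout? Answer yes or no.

Yes

That reading corresponds to *a philosopher* > *every soprano*.
That is the surface-scope ordering, which is always one of the available readings — island constraints only ever restrict inverse scope.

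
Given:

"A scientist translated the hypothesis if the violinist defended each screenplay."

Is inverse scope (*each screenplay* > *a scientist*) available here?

No

*each screenplay* occurs within the adjunct clause *if the violinist defended each screenplay*.
The adjunct-island constraint bars QR out of an adverbial clause.
So *each screenplay* cannot raise to a position above *a scientist*.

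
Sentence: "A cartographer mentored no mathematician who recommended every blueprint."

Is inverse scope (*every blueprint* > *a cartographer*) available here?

No

The DP *every blueprint* is contained in the relative clause *who recommended every blueprint* modifying *no mathematician*.
Relative clauses are scope islands: a quantifier cannot QR out of a relative clause to take scope in the matrix clause.
There is no licit LF on which *every blueprint* c-commands *a cartographer*.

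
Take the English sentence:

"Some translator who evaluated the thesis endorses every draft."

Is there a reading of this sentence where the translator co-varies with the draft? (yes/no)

The paraphrase describes the scope ordering *every draft* > *some translator*.
*every draft* sits in the matrix clause, not in the relative clause on *some translator*.
QR within a single clause is free, so the lower quantifier may take scope over the higher one.

Yes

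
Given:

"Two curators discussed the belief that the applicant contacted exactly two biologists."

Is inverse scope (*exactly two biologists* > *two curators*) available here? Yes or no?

No

The DP *exactly two biologists* is contained in the complex NP *the belief that the applicant contacted exactly two biologists*.
The Complex NP Constraint bars QR out of the complement clause of a noun.
*exactly two biologists* is confined to the island and cannot take scope over *two curators*.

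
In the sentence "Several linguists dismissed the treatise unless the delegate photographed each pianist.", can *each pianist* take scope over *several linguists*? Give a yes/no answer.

The target quantifier *each pianist* is part of the adjunct clause *unless the delegate photographed each pianist*.
The adjunct-island constraint bars QR out of an adverbial clause.
The inverse ordering *each pianist* > *several linguists* is therefore underivable.

No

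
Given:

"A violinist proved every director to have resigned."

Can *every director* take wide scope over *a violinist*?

This is an ECM construction: *every director* is the infinitival subject, Case-marked by the matrix verb, and the infinitive is transparent for QR.
Since no island is crossed, the inverse ordering is licensed alongside surface scope.

Yes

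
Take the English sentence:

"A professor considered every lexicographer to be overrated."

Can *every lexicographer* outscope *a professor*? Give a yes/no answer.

Yes

*every lexicographer* is an ECM subject; ECM complements are not islands, and the embedded quantifier may take matrix scope.
With no island boundary between them, the object can take inverse scope over the subject via ordinary QR within the clause.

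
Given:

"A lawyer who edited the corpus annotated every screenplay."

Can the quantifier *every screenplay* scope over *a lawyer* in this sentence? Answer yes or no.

*every screenplay* sits in the matrix clause, not in the relative clause on *a lawyer*.
Ordinary QR to a clause-peripheral position gives the wide-scope LF for the lower DP.

Yes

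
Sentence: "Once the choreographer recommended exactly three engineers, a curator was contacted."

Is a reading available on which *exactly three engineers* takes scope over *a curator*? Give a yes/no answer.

*exactly three engineers* is embedded in the adjunct clause *once the choreographer recommended exactly three engineers*.
Adverbial clauses are not L-marked, so they are barriers for QR — the quantifier cannot escape the adjunct.
So *exactly three engineers* cannot raise to a position above *a curator*.

No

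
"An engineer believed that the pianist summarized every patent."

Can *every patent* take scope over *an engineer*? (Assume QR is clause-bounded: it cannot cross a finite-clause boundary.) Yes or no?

No

*every patent* sits inside the finite complement clause *that the pianist summarized every patent*.
Finite CP is the ceiling for QR here, by assumption.
Hence only narrow scope for *every patent* (under *an engineer*) survives.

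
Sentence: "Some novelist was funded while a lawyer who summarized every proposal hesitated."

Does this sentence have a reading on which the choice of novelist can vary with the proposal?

No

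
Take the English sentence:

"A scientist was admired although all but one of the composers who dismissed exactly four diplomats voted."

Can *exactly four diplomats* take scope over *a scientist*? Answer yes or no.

No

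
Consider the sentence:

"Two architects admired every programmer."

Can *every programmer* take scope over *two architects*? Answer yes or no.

*every programmer* is the matrix object and *two architects* the matrix subject; the two are clausemates.
Ordinary QR to a clause-peripheral position gives the wide-scope LF for the lower DP.
Both orderings are possible: *two architects* > *every programmer* and *every programmer* > *two architects*.

Yes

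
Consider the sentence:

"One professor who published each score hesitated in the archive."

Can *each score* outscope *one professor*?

No

*each score* occurs within the relative clause *who published each score*.
The relative clause forms an island for QR, so the quantifier is confined to the head noun's restrictor.
*each score* is confined to the island and cannot take scope over *one professor*.
(Only the surface reading survives: one fixed professor with respect to all the relevant scores.)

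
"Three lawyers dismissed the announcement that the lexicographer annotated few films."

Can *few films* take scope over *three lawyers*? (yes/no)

No

*few films* is embedded in the complex NP *the announcement that the lexicographer annotated few films*.
A that-clause complement to a noun is an island; QR cannot cross the NP boundary.
Hence only narrow scope for *few films* (under *three lawyers*) survives.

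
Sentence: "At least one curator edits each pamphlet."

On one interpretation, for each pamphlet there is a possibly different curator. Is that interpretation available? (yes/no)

Yes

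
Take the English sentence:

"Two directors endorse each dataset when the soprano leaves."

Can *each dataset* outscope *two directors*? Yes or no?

Although there is an adjunct clause, *each dataset* is in the main clause, not inside the adjunct.
Since no island is crossed, the inverse ordering is licensed alongside surface scope.
So *each dataset* > *two directors* is among the available readings.

Yes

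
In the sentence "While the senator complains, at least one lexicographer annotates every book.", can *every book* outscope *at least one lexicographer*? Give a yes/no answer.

The adjunct island is irrelevant here — *every book* and *at least one lexicographer* are both in the matrix clause.
QR within a single clause is free, so the lower quantifier may take scope over the higher one.

Yes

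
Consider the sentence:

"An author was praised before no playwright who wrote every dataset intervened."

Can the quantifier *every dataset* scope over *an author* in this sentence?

*every dataset* is embedded in the relative clause *who wrote every dataset*, which is itself inside the adjunct *before no playwright who wrote every dataset intervened*.
Two island boundaries intervene — the relative clause and the adjunct. Either alone would block QR.
*every dataset* is confined to the island and cannot take scope over *an author*.

No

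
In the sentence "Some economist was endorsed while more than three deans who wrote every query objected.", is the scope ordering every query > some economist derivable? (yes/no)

No

The target quantifier *every query* is part of the relative clause *who wrote every query*, which is itself inside the adjunct *while more than three deans who wrote every query objected*.
Even if one barrier were somehow void, the other would still block QR.
So the wide-scope reading for *every query* is blocked.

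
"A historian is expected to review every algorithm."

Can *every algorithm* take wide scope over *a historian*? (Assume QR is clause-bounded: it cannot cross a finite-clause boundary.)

Yes

*every algorithm* is the object of the infinitival complement of a raising predicate; raising infinitives are transparent for QR, so the two DPs are in effect clausemates.
Ordinary QR to a clause-peripheral position gives the wide-scope LF for the lower DP.
Both orderings are possible: *a historian* > *every algorithm* and *every algorithm* > *a historian*.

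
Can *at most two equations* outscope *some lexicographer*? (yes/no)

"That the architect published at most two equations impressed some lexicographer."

No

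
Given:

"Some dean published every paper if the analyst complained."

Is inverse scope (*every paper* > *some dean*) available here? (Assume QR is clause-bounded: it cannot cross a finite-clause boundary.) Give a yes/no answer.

Yes

The adjunct clause does not contain *every paper*, which is the matrix object.
Clause-internal QR can adjoin the lower DP above the subject, yielding the inverse reading.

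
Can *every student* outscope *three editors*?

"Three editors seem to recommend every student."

Yes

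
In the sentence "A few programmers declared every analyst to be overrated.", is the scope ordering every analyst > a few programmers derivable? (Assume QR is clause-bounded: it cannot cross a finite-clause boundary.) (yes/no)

The ECM infinitive is scope-transparent — *every analyst* is free to raise above *a few programmers*.
Ordinary QR to a clause-peripheral position gives the wide-scope LF for the lower DP.
The sentence is scopally ambiguous between *a few programmers* > *every analyst* and *every analyst* > *a few programmers*.

Yes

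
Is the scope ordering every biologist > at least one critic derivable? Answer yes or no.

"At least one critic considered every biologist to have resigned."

*every biologist* is the subject of an ECM infinitive — the infinitival complement of an ECM verb is not a scope island, so *every biologist* can raise into the matrix clause.
Since no island is crossed, the inverse ordering is licensed alongside surface scope.

Yes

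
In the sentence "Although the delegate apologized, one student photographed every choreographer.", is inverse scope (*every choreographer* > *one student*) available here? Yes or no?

Yes

*every choreographer* is a matrix argument; the adjunct is an island but the target quantifier is outside it.
No island intervenes, so both surface and inverse scope are derivable.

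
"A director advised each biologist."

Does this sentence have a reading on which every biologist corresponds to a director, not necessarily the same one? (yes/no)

Yes

That reading corresponds to *each biologist* > *a director*.
*a director* and *each biologist* are co-arguments of the matrix verb, with nothing but a clause-internal boundary between them.
QR within a single clause is free, so the lower quantifier may take scope over the higher one.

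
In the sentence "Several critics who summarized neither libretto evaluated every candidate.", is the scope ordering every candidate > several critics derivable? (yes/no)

*every candidate* sits in the matrix clause, not in the relative clause on *several critics*.
Nothing blocks QR of the lower DP to a position above the higher one, so inverse scope is available.
So *every candidate* > *several critics* is among the available readings.

Yes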